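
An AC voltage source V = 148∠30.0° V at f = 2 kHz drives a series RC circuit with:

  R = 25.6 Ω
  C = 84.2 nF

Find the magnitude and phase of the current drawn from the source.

Step 1 — Angular frequency: ω = 2π·f = 2π·2000 = 1.257e+04 rad/s.
Step 2 — Component impedances:
  R: Z = R = 25.6 Ω
  C: Z = 1/(jωC) = -j/(ω·C) = 0 - j945.1 Ω
Step 3 — Series combination: Z_total = R + C = 25.6 - j945.1 Ω = 945.4∠-88.4° Ω.
Step 4 — Source phasor: V = 148∠30.0° V = 128.2 + j74 V.
Step 5 — Ohm's law: I = V / Z_total = (128.2 + j74) / (25.6 - j945.1) = -0.07457 + j0.1376 A.
Step 6 — Convert to polar: |I| = 0.1565 A, ∠I = 118.4°.

I = 0.1565∠118.4° A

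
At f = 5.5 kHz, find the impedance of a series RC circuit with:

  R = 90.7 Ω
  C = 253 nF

Step 1 — Angular frequency: ω = 2π·f = 2π·5500 = 3.456e+04 rad/s.
Step 2 — Component impedances:
  R: Z = R = 90.7 Ω
  C: Z = 1/(jωC) = -j/(ω·C) = 0 - j114.4 Ω
Step 3 — Series combination: Z_total = R + C = 90.7 - j114.4 Ω = 146∠-51.6° Ω.

Z = 90.7 - j114.4 Ω = 146∠-51.6° Ω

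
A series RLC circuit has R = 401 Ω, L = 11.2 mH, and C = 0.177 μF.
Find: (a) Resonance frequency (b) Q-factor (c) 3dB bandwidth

Step 1 — Resonance: ω₀ = 1/√(LC) = 1/√(0.0112·1.77e-07) = 2.246e+04 rad/s.
Step 2 — f₀ = ω₀/(2π) = 3575 Hz.
Step 3 — Series Q: Q = ω₀L/R = 2.246e+04·0.0112/401 = 0.6273.
Step 4 — Bandwidth: Δω = ω₀/Q = 3.58e+04 rad/s; BW = Δω/(2π) = 5698 Hz.

(a) f₀ = 3575 Hz  (b) Q = 0.6273  (c) BW = 5698 Hz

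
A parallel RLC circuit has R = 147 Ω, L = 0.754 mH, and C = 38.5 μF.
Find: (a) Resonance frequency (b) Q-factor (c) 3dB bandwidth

Step 1 — Resonance: ω₀ = 1/√(LC) = 1/√(0.000754·3.85e-05) = 5869 rad/s.
Step 2 — f₀ = ω₀/(2π) = 934.1 Hz.
Step 3 — Parallel Q: Q = R/(ω₀L) = 147/(5869·0.000754) = 33.22.
Step 4 — Bandwidth: Δω = ω₀/Q = 176.7 rad/s; BW = Δω/(2π) = 28.12 Hz.

(a) f₀ = 934.1 Hz  (b) Q = 33.22  (c) BW = 28.12 Hz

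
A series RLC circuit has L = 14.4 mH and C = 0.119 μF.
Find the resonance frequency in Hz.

Step 1 — Resonance condition Im(Z)=0 gives ω₀ = 1/√(LC).
Step 2 — ω₀ = 1/√(0.0144·1.19e-07) = 2.416e+04 rad/s.
Step 3 — f₀ = ω₀/(2π) = 3845 Hz.

f₀ = 3845 Hz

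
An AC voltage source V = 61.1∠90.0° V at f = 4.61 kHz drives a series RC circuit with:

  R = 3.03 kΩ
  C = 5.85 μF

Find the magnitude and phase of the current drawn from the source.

Step 1 — Angular frequency: ω = 2π·f = 2π·4610 = 2.897e+04 rad/s.
Step 2 — Component impedances:
  R: Z = R = 3030 Ω
  C: Z = 1/(jωC) = -j/(ω·C) = 0 - j5.902 Ω
Step 3 — Series combination: Z_total = R + C = 3030 - j5.902 Ω = 3030∠-0.1° Ω.
Step 4 — Source phasor: V = 61.1∠90.0° V = 0 + j61.1 V.
Step 5 — Ohm's law: I = V / Z_total = (0 + j61.1) / (3030 - j5.902) = -3.928e-05 + j0.02016 A.
Step 6 — Convert to polar: |I| = 0.02016 A, ∠I = 90.1°.

I = 0.02016∠90.1° A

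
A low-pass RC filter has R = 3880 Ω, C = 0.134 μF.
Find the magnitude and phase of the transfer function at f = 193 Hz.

Step 1 — Angular frequency: ω = 2π·193 = 1213 rad/s.
Step 2 — Transfer function: H(jω) = 1/(1 + jωRC).
Step 3 — Denominator: 1 + jωRC = 1 + j·1213·3880·1.34e-07 = 1 + j0.6305.
Step 4 — H = 0.7156 - j0.4511.
Step 5 — Magnitude: |H| = 0.8459 (-1.5 dB); phase: φ = -32.2°.

|H| = 0.8459 (-1.5 dB), φ = -32.2°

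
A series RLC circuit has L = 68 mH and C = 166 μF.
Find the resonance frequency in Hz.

Step 1 — Resonance condition Im(Z)=0 gives ω₀ = 1/√(LC).
Step 2 — ω₀ = 1/√(0.068·0.000166) = 297.6 rad/s.
Step 3 — f₀ = ω₀/(2π) = 47.37 Hz.

f₀ = 47.37 Hz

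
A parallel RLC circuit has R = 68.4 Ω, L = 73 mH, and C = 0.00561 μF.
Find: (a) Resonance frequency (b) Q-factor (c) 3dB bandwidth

Step 1 — Resonance: ω₀ = 1/√(LC) = 1/√(0.073·5.61e-09) = 4.941e+04 rad/s.
Step 2 — f₀ = ω₀/(2π) = 7865 Hz.
Step 3 — Parallel Q: Q = R/(ω₀L) = 68.4/(4.941e+04·0.073) = 0.01896.
Step 4 — Bandwidth: Δω = ω₀/Q = 2.606e+06 rad/s; BW = Δω/(2π) = 4.148e+05 Hz.

(a) f₀ = 7865 Hz  (b) Q = 0.01896  (c) BW = 4.148e+05 Hz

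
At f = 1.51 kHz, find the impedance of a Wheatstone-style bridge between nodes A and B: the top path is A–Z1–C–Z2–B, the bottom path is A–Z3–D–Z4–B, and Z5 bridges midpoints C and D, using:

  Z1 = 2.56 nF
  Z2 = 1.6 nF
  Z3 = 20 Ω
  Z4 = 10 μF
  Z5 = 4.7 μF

Step 1 — Angular frequency: ω = 2π·f = 2π·1510 = 9488 rad/s.
Step 2 — Component impedances:
  Z1: Z = 1/(jωC) = -j/(ω·C) = 0 - j4.117e+04 Ω
  Z2: Z = 1/(jωC) = -j/(ω·C) = 0 - j6.588e+04 Ω
  Z3: Z = R = 20 Ω
  Z4: Z = 1/(jωC) = -j/(ω·C) = 0 - j10.54 Ω
  Z5: Z = 1/(jωC) = -j/(ω·C) = 0 - j22.43 Ω
Step 3 — Bridge requires nodal analysis (the Z5 bridge couples midpoints C and D, so the two paths cannot be reduced to a simple series/parallel combination). Setting node B to ground and injecting 1 A at node A, the 3-node admittance system at A, C, D solves to V_A = Z_AB = 20 - j10.55 Ω = 22.61∠-27.8° Ω.

Z = 20 - j10.55 Ω = 22.61∠-27.8° Ω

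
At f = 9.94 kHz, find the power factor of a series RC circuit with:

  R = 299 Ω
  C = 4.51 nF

Step 1 — Angular frequency: ω = 2π·f = 2π·9940 = 6.245e+04 rad/s.
Step 2 — Component impedances:
  R: Z = R = 299 Ω
  C: Z = 1/(jωC) = -j/(ω·C) = 0 - j3550 Ω
Step 3 — Series combination: Z_total = R + C = 299 - j3550 Ω = 3563∠-85.2° Ω.
Step 4 — Power factor: PF = cos(φ) = Re(Z)/|Z| = 299/3563 = 0.08392.
Step 5 — Type: Im(Z) = -3550 ⇒ leading (phase φ = -85.2°).

PF = 0.08392 (leading, φ = -85.2°)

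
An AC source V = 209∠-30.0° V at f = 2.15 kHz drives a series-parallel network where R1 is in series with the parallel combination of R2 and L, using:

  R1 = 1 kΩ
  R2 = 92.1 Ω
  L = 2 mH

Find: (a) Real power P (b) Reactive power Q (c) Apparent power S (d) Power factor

Step 1 — Angular frequency: ω = 2π·f = 2π·2150 = 1.351e+04 rad/s.
Step 2 — Component impedances:
  R1: Z = R = 1000 Ω
  R2: Z = R = 92.1 Ω
  L: Z = jωL = j·1.351e+04·0.002 = 0 + j27.02 Ω
Step 3 — Parallel branch: R2 || L = 1/(1/R2 + 1/L) = 7.298 + j24.88 Ω.
Step 4 — Series with R1: Z_total = R1 + (R2 || L) = 1007 + j24.88 Ω = 1008∠1.4° Ω.
Step 5 — Source phasor: V = 209∠-30.0° V = 181 - j104.5 V.
Step 6 — Current: I = V / Z = 0.177 - j0.1081 A = 0.2074∠-31.4° A.
Step 7 — Complex power: S = V·I* = 43.34 + j1.07 VA.
Step 8 — Real power: P = Re(S) = 43.34 W.
Step 9 — Reactive power: Q = Im(S) = 1.07 VAR.
Step 10 — Apparent power: |S| = 43.35 VA.
Step 11 — Power factor: PF = P/|S| = 0.9997 (lagging).

(a) P = 43.34 W  (b) Q = 1.07 VAR  (c) S = 43.35 VA  (d) PF = 0.9997 (lagging)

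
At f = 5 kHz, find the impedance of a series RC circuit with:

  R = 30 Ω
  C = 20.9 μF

Step 1 — Angular frequency: ω = 2π·f = 2π·5000 = 3.142e+04 rad/s.
Step 2 — Component impedances:
  R: Z = R = 30 Ω
  C: Z = 1/(jωC) = -j/(ω·C) = 0 - j1.523 Ω
Step 3 — Series combination: Z_total = R + C = 30 - j1.523 Ω = 30.04∠-2.9° Ω.

Z = 30 - j1.523 Ω = 30.04∠-2.9° Ω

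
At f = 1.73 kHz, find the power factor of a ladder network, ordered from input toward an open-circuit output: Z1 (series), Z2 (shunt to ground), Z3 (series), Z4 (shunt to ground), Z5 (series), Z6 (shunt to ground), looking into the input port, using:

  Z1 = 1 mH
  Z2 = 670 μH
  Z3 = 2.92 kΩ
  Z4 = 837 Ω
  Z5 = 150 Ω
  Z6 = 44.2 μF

Step 1 — Angular frequency: ω = 2π·f = 2π·1730 = 1.087e+04 rad/s.
Step 2 — Component impedances:
  Z1: Z = jωL = j·1.087e+04·0.001 = 0 + j10.87 Ω
  Z2: Z = jωL = j·1.087e+04·0.00067 = 0 + j7.283 Ω
  Z3: Z = R = 2920 Ω
  Z4: Z = R = 837 Ω
  Z5: Z = R = 150 Ω
  Z6: Z = 1/(jωC) = -j/(ω·C) = 0 - j2.081 Ω
Step 3 — Ladder network (open output): work backward from the far end, alternating series and parallel combinations. Z_in = 0.01741 + j18.15 Ω = 18.15∠89.9° Ω.
Step 4 — Power factor: PF = cos(φ) = Re(Z)/|Z| = 0.017406/18.1527 = 0.0009589.
Step 5 — Type: Im(Z) = 18.15 ⇒ lagging (phase φ = 89.9°).

PF = 0.0009589 (lagging, φ = 89.9°)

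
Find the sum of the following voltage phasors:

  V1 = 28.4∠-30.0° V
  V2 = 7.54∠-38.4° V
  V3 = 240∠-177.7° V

Step 1 — Convert each phasor to rectangular form:
  V1 = 28.4·(cos(-30.0°) + j·sin(-30.0°)) = 24.6 - j14.2 V
  V2 = 7.54·(cos(-38.4°) + j·sin(-38.4°)) = 5.909 - j4.683 V
  V3 = 240·(cos(-177.7°) + j·sin(-177.7°)) = -239.8 - j9.632 V
Step 2 — Sum components: V_total = -209.3 - j28.52 V.
Step 3 — Convert to polar: |V_total| = 211.2 V, ∠V_total = -172.2°.

V_total = 211.2∠-172.2° V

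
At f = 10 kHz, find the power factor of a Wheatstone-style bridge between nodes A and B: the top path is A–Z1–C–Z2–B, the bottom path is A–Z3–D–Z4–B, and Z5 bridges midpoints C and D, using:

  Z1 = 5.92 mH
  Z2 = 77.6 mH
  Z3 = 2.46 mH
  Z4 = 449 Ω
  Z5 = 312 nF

Step 1 — Angular frequency: ω = 2π·f = 2π·1e+04 = 6.283e+04 rad/s.
Step 2 — Component impedances:
  Z1: Z = jωL = j·6.283e+04·0.00592 = 0 + j372 Ω
  Z2: Z = jωL = j·6.283e+04·0.0776 = 0 + j4876 Ω
  Z3: Z = jωL = j·6.283e+04·0.00246 = 0 + j154.6 Ω
  Z4: Z = R = 449 Ω
  Z5: Z = 1/(jωC) = -j/(ω·C) = 0 - j51.01 Ω
Step 3 — Bridge requires nodal analysis (the Z5 bridge couples midpoints C and D, so the two paths cannot be reduced to a simple series/parallel combination). Setting node B to ground and injecting 1 A at node A, the 3-node admittance system at A, C, D solves to V_A = Z_AB = 448.2 + j146 Ω = 471.4∠18.0° Ω.
Step 4 — Power factor: PF = cos(φ) = Re(Z)/|Z| = 448.2/471.4 = 0.9508.
Step 5 — Type: Im(Z) = 146 ⇒ lagging (phase φ = 18.0°).

PF = 0.9508 (lagging, φ = 18.0°)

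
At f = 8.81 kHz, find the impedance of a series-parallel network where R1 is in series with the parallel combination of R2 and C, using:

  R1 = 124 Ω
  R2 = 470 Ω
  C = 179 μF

Step 1 — Angular frequency: ω = 2π·f = 2π·8810 = 5.535e+04 rad/s.
Step 2 — Component impedances:
  R1: Z = R = 124 Ω
  R2: Z = R = 470 Ω
  C: Z = 1/(jωC) = -j/(ω·C) = 0 - j0.1009 Ω
Step 3 — Parallel branch: R2 || C = 1/(1/R2 + 1/C) = 2.167e-05 - j0.1009 Ω.
Step 4 — Series with R1: Z_total = R1 + (R2 || C) = 124 - j0.1009 Ω = 124∠-0.0° Ω.

Z = 124 - j0.1009 Ω = 124∠-0.0° Ω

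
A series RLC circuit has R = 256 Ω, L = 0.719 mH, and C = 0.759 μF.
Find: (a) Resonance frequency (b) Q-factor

Step 1 — Resonance condition Im(Z)=0 gives ω₀ = 1/√(LC).
Step 2 — ω₀ = 1/√(0.000719·7.59e-07) = 4.281e+04 rad/s.
Step 3 — f₀ = ω₀/(2π) = 6813 Hz.
Step 4 — Series Q: Q = ω₀L/R = 4.281e+04·0.000719/256 = 0.1202.

(a) f₀ = 6813 Hz  (b) Q = 0.1202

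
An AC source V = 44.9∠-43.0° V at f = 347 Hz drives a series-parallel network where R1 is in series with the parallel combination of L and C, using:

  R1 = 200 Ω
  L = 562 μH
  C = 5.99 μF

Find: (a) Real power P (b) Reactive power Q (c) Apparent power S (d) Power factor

Step 1 — Angular frequency: ω = 2π·f = 2π·347 = 2180 rad/s.
Step 2 — Component impedances:
  R1: Z = R = 200 Ω
  L: Z = jωL = j·2180·0.000562 = 0 + j1.225 Ω
  C: Z = 1/(jωC) = -j/(ω·C) = 0 - j76.57 Ω
Step 3 — Parallel branch: L || C = 1/(1/L + 1/C) = 0 + j1.245 Ω.
Step 4 — Series with R1: Z_total = R1 + (L || C) = 200 + j1.245 Ω = 200∠0.4° Ω.
Step 5 — Source phasor: V = 44.9∠-43.0° V = 32.84 - j30.62 V.
Step 6 — Current: I = V / Z = 0.1632 - j0.1541 A = 0.2245∠-43.4° A.
Step 7 — Complex power: S = V·I* = 10.08 + j0.06276 VA.
Step 8 — Real power: P = Re(S) = 10.08 W.
Step 9 — Reactive power: Q = Im(S) = 0.06276 VAR.
Step 10 — Apparent power: |S| = 10.08 VA.
Step 11 — Power factor: PF = P/|S| = 1 (lagging).

(a) P = 10.08 W  (b) Q = 0.06276 VAR  (c) S = 10.08 VA  (d) PF = 1 (lagging)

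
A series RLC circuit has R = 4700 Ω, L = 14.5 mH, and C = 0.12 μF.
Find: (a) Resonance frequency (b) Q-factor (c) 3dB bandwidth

Step 1 — Resonance: ω₀ = 1/√(LC) = 1/√(0.0145·1.2e-07) = 2.397e+04 rad/s.
Step 2 — f₀ = ω₀/(2π) = 3815 Hz.
Step 3 — Series Q: Q = ω₀L/R = 2.397e+04·0.0145/4700 = 0.07396.
Step 4 — Bandwidth: Δω = ω₀/Q = 3.241e+05 rad/s; BW = Δω/(2π) = 5.159e+04 Hz.

(a) f₀ = 3815 Hz  (b) Q = 0.07396  (c) BW = 5.159e+04 Hz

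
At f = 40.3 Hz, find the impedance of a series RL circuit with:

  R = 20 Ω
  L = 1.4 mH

Step 1 — Angular frequency: ω = 2π·f = 2π·40.3 = 253.2 rad/s.
Step 2 — Component impedances:
  R: Z = R = 20 Ω
  L: Z = jωL = j·253.2·0.0014 = 0 + j0.3545 Ω
Step 3 — Series combination: Z_total = R + L = 20 + j0.3545 Ω = 20∠1.0° Ω.

Z = 20 + j0.3545 Ω = 20∠1.0° Ω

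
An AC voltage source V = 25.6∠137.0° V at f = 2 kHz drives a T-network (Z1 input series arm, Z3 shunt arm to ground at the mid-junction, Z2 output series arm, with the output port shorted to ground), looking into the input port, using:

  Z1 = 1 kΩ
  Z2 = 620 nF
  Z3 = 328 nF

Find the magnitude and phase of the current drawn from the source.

Step 1 — Angular frequency: ω = 2π·f = 2π·2000 = 1.257e+04 rad/s.
Step 2 — Component impedances:
  Z1: Z = R = 1000 Ω
  Z2: Z = 1/(jωC) = -j/(ω·C) = 0 - j128.4 Ω
  Z3: Z = 1/(jωC) = -j/(ω·C) = 0 - j242.6 Ω
Step 3 — With the output port shorted to ground, the output series arm Z2 runs from the junction to ground; the shunt arm Z3 also runs from the junction to ground. They appear in parallel: Z3 || Z2 = 0 - j83.94 Ω.
Step 4 — Series with input arm Z1: Z_in = Z1 + (Z3 || Z2) = 1000 - j83.94 Ω = 1004∠-4.8° Ω.
Step 5 — Source phasor: V = 25.6∠137.0° V = -18.72 + j17.46 V.
Step 6 — Ohm's law: I = V / Z_total = (-18.72 + j17.46) / (1000 - j83.94) = -0.02005 + j0.01578 A.
Step 7 — Convert to polar: |I| = 0.02551 A, ∠I = 141.8°.

I = 0.02551∠141.8° A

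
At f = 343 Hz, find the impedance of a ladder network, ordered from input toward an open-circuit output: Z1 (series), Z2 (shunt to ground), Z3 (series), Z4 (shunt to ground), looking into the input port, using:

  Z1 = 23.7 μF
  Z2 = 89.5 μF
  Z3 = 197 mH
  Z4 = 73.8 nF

Step 1 — Angular frequency: ω = 2π·f = 2π·343 = 2155 rad/s.
Step 2 — Component impedances:
  Z1: Z = 1/(jωC) = -j/(ω·C) = 0 - j19.58 Ω
  Z2: Z = 1/(jωC) = -j/(ω·C) = 0 - j5.184 Ω
  Z3: Z = jωL = j·2155·0.197 = 0 + j424.6 Ω
  Z4: Z = 1/(jωC) = -j/(ω·C) = 0 - j6287 Ω
Step 3 — Ladder network (open output): work backward from the far end, alternating series and parallel combinations. Z_in = 0 - j24.76 Ω = 24.76∠-90.0° Ω.

Z = 0 - j24.76 Ω = 24.76∠-90.0° Ω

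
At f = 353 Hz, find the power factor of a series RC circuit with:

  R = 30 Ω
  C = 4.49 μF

Step 1 — Angular frequency: ω = 2π·f = 2π·353 = 2218 rad/s.
Step 2 — Component impedances:
  R: Z = R = 30 Ω
  C: Z = 1/(jωC) = -j/(ω·C) = 0 - j100.4 Ω
Step 3 — Series combination: Z_total = R + C = 30 - j100.4 Ω = 104.8∠-73.4° Ω.
Step 4 — Power factor: PF = cos(φ) = Re(Z)/|Z| = 30/104.8 = 0.2863.
Step 5 — Type: Im(Z) = -100.4 ⇒ leading (phase φ = -73.4°).

PF = 0.2863 (leading, φ = -73.4°)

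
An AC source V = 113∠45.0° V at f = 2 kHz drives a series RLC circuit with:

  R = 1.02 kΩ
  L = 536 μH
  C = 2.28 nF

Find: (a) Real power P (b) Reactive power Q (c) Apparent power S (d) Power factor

Step 1 — Angular frequency: ω = 2π·f = 2π·2000 = 1.257e+04 rad/s.
Step 2 — Component impedances:
  R: Z = R = 1020 Ω
  L: Z = jωL = j·1.257e+04·0.000536 = 0 + j6.736 Ω
  C: Z = 1/(jωC) = -j/(ω·C) = 0 - j3.49e+04 Ω
Step 3 — Series combination: Z_total = R + L + C = 1020 - j3.49e+04 Ω = 3.491e+04∠-88.3° Ω.
Step 4 — Source phasor: V = 113∠45.0° V = 79.9 + j79.9 V.
Step 5 — Current: I = V / Z = -0.002221 + j0.002355 A = 0.003237∠133.3° A.
Step 6 — Complex power: S = V·I* = 0.01069 - j0.3656 VA.
Step 7 — Real power: P = Re(S) = 0.01069 W.
Step 8 — Reactive power: Q = Im(S) = -0.3656 VAR.
Step 9 — Apparent power: |S| = 0.3658 VA.
Step 10 — Power factor: PF = P/|S| = 0.02922 (leading).

(a) P = 0.01069 W  (b) Q = -0.3656 VAR  (c) S = 0.3658 VA  (d) PF = 0.02922 (leading)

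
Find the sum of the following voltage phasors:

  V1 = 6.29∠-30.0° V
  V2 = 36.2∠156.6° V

Step 1 — Convert each phasor to rectangular form:
  V1 = 6.29·(cos(-30.0°) + j·sin(-30.0°)) = 5.447 - j3.145 V
  V2 = 36.2·(cos(156.6°) + j·sin(156.6°)) = -33.22 + j14.38 V
Step 2 — Sum components: V_total = -27.78 + j11.23 V.
Step 3 — Convert to polar: |V_total| = 29.96 V, ∠V_total = 158.0°.

V_total = 29.96∠158.0° V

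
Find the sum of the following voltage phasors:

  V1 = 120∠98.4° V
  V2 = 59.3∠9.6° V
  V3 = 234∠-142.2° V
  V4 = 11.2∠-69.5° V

Step 1 — Convert each phasor to rectangular form:
  V1 = 120·(cos(98.4°) + j·sin(98.4°)) = -17.53 + j118.7 V
  V2 = 59.3·(cos(9.6°) + j·sin(9.6°)) = 58.47 + j9.889 V
  V3 = 234·(cos(-142.2°) + j·sin(-142.2°)) = -184.9 - j143.4 V
  V4 = 11.2·(cos(-69.5°) + j·sin(-69.5°)) = 3.922 - j10.49 V
Step 2 — Sum components: V_total = -140 - j25.31 V.
Step 3 — Convert to polar: |V_total| = 142.3 V, ∠V_total = -169.8°.

V_total = 142.3∠-169.8° V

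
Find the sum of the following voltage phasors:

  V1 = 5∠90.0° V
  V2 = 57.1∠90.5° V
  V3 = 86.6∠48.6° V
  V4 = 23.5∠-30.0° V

Step 1 — Convert each phasor to rectangular form:
  V1 = 5·(cos(90.0°) + j·sin(90.0°)) = 0 + j5 V
  V2 = 57.1·(cos(90.5°) + j·sin(90.5°)) = -0.4983 + j57.1 V
  V3 = 86.6·(cos(48.6°) + j·sin(48.6°)) = 57.27 + j64.96 V
  V4 = 23.5·(cos(-30.0°) + j·sin(-30.0°)) = 20.35 - j11.75 V
Step 2 — Sum components: V_total = 77.12 + j115.3 V.
Step 3 — Convert to polar: |V_total| = 138.7 V, ∠V_total = 56.2°.

V_total = 138.7∠56.2° V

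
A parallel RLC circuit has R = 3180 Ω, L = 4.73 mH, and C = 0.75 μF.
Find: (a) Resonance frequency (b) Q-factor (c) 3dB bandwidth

Step 1 — Resonance: ω₀ = 1/√(LC) = 1/√(0.00473·7.5e-07) = 1.679e+04 rad/s.
Step 2 — f₀ = ω₀/(2π) = 2672 Hz.
Step 3 — Parallel Q: Q = R/(ω₀L) = 3180/(1.679e+04·0.00473) = 40.04.
Step 4 — Bandwidth: Δω = ω₀/Q = 419.3 rad/s; BW = Δω/(2π) = 66.73 Hz.

(a) f₀ = 2672 Hz  (b) Q = 40.04  (c) BW = 66.73 Hz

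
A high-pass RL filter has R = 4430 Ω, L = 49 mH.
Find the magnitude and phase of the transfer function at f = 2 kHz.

Step 1 — Angular frequency: ω = 2π·2000 = 1.257e+04 rad/s.
Step 2 — Transfer function: H(jω) = jωL/(R + jωL).
Step 3 — Numerator jωL = j·615.8; denominator R + jωL = 4430 + j615.8.
Step 4 — H = 0.01895 + j0.1364.
Step 5 — Magnitude: |H| = 0.1377 (-17.2 dB); phase: φ = 82.1°.

|H| = 0.1377 (-17.2 dB), φ = 82.1°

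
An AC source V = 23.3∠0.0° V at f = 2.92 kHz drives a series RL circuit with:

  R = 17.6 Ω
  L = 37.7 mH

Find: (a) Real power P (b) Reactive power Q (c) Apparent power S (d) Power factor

Step 1 — Angular frequency: ω = 2π·f = 2π·2920 = 1.835e+04 rad/s.
Step 2 — Component impedances:
  R: Z = R = 17.6 Ω
  L: Z = jωL = j·1.835e+04·0.0377 = 0 + j691.7 Ω
Step 3 — Series combination: Z_total = R + L = 17.6 + j691.7 Ω = 691.9∠88.5° Ω.
Step 4 — Source phasor: V = 23.3∠0.0° V = 23.3 V.
Step 5 — Current: I = V / Z = 0.0008566 - j0.03366 A = 0.03368∠-88.5° A.
Step 6 — Complex power: S = V·I* = 0.01996 + j0.7844 VA.
Step 7 — Real power: P = Re(S) = 0.01996 W.
Step 8 — Reactive power: Q = Im(S) = 0.7844 VAR.
Step 9 — Apparent power: |S| = 0.7846 VA.
Step 10 — Power factor: PF = P/|S| = 0.02544 (lagging).

(a) P = 0.01996 W  (b) Q = 0.7844 VAR  (c) S = 0.7846 VA  (d) PF = 0.02544 (lagging)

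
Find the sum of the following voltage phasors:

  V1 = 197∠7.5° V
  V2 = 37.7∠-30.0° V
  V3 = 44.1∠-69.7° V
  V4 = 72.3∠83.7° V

Step 1 — Convert each phasor to rectangular form:
  V1 = 197·(cos(7.5°) + j·sin(7.5°)) = 195.3 + j25.71 V
  V2 = 37.7·(cos(-30.0°) + j·sin(-30.0°)) = 32.65 - j18.85 V
  V3 = 44.1·(cos(-69.7°) + j·sin(-69.7°)) = 15.3 - j41.36 V
  V4 = 72.3·(cos(83.7°) + j·sin(83.7°)) = 7.934 + j71.86 V
Step 2 — Sum components: V_total = 251.2 + j37.37 V.
Step 3 — Convert to polar: |V_total| = 254 V, ∠V_total = 8.5°.

V_total = 254∠8.5° V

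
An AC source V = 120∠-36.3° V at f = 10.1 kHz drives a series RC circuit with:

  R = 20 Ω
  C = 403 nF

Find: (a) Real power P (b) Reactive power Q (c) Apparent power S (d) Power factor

Step 1 — Angular frequency: ω = 2π·f = 2π·1.01e+04 = 6.346e+04 rad/s.
Step 2 — Component impedances:
  R: Z = R = 20 Ω
  C: Z = 1/(jωC) = -j/(ω·C) = 0 - j39.1 Ω
Step 3 — Series combination: Z_total = R + C = 20 - j39.1 Ω = 43.92∠-62.9° Ω.
Step 4 — Source phasor: V = 120∠-36.3° V = 96.71 - j71.04 V.
Step 5 — Current: I = V / Z = 2.443 + j1.224 A = 2.732∠26.6° A.
Step 6 — Complex power: S = V·I* = 149.3 - j291.9 VA.
Step 7 — Real power: P = Re(S) = 149.3 W.
Step 8 — Reactive power: Q = Im(S) = -291.9 VAR.
Step 9 — Apparent power: |S| = 327.9 VA.
Step 10 — Power factor: PF = P/|S| = 0.4554 (leading).

(a) P = 149.3 W  (b) Q = -291.9 VAR  (c) S = 327.9 VA  (d) PF = 0.4554 (leading)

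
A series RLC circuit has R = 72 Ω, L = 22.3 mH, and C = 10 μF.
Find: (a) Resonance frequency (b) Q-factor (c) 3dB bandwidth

Step 1 — Resonance condition Im(Z)=0 gives ω₀ = 1/√(LC).
Step 2 — ω₀ = 1/√(0.0223·1e-05) = 2118 rad/s.
Step 3 — f₀ = ω₀/(2π) = 337 Hz.
Step 4 — Series Q: Q = ω₀L/R = 2118·0.0223/72 = 0.6559.
Step 5 — 3dB bandwidth: Δω = ω₀/Q = 3229 rad/s; BW = Δω/(2π) = 513.9 Hz.

(a) f₀ = 337 Hz  (b) Q = 0.6559  (c) BW = 513.9 Hz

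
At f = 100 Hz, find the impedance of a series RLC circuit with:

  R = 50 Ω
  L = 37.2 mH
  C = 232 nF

Step 1 — Angular frequency: ω = 2π·f = 2π·100 = 628.3 rad/s.
Step 2 — Component impedances:
  R: Z = R = 50 Ω
  L: Z = jωL = j·628.3·0.0372 = 0 + j23.37 Ω
  C: Z = 1/(jωC) = -j/(ω·C) = 0 - j6860 Ω
Step 3 — Series combination: Z_total = R + L + C = 50 - j6837 Ω = 6837∠-89.6° Ω.

Z = 50 - j6837 Ω = 6837∠-89.6° Ω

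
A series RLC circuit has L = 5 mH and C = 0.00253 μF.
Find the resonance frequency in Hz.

Step 1 — Resonance condition Im(Z)=0 gives ω₀ = 1/√(LC).
Step 2 — ω₀ = 1/√(0.005·2.53e-09) = 2.812e+05 rad/s.
Step 3 — f₀ = ω₀/(2π) = 4.475e+04 Hz.

f₀ = 4.475e+04 Hz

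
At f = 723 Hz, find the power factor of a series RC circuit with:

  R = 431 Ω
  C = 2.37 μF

Step 1 — Angular frequency: ω = 2π·f = 2π·723 = 4543 rad/s.
Step 2 — Component impedances:
  R: Z = R = 431 Ω
  C: Z = 1/(jωC) = -j/(ω·C) = 0 - j92.88 Ω
Step 3 — Series combination: Z_total = R + C = 431 - j92.88 Ω = 440.9∠-12.2° Ω.
Step 4 — Power factor: PF = cos(φ) = Re(Z)/|Z| = 431/440.89 = 0.9776.
Step 5 — Type: Im(Z) = -92.88 ⇒ leading (phase φ = -12.2°).

PF = 0.9776 (leading, φ = -12.2°)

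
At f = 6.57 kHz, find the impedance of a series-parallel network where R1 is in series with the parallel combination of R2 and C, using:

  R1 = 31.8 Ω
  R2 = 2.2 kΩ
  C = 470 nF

Step 1 — Angular frequency: ω = 2π·f = 2π·6570 = 4.128e+04 rad/s.
Step 2 — Component impedances:
  R1: Z = R = 31.8 Ω
  R2: Z = R = 2200 Ω
  C: Z = 1/(jωC) = -j/(ω·C) = 0 - j51.54 Ω
Step 3 — Parallel branch: R2 || C = 1/(1/R2 + 1/C) = 1.207 - j51.51 Ω.
Step 4 — Series with R1: Z_total = R1 + (R2 || C) = 33.01 - j51.51 Ω = 61.18∠-57.4° Ω.

Z = 33.01 - j51.51 Ω = 61.18∠-57.4° Ω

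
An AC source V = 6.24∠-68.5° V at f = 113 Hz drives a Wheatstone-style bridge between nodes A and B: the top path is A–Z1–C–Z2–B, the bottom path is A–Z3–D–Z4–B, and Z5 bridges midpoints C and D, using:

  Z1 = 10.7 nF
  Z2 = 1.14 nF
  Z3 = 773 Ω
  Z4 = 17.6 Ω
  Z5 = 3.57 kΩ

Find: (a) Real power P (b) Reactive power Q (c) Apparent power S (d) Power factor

Step 1 — Angular frequency: ω = 2π·f = 2π·113 = 710 rad/s.
Step 2 — Component impedances:
  Z1: Z = 1/(jωC) = -j/(ω·C) = 0 - j1.316e+05 Ω
  Z2: Z = 1/(jωC) = -j/(ω·C) = 0 - j1.235e+06 Ω
  Z3: Z = R = 773 Ω
  Z4: Z = R = 17.6 Ω
  Z5: Z = R = 3570 Ω
Step 3 — Bridge requires nodal analysis (the Z5 bridge couples midpoints C and D, so the two paths cannot be reduced to a simple series/parallel combination). Setting node B to ground and injecting 1 A at node A, the 3-node admittance system at A, C, D solves to V_A = Z_AB = 790.5 - j4.534 Ω = 790.5∠-0.3° Ω.
Step 4 — Source phasor: V = 6.24∠-68.5° V = 2.287 - j5.806 V.
Step 5 — Current: I = V / Z = 0.002935 - j0.007328 A = 0.007894∠-68.2° A.
Step 6 — Complex power: S = V·I* = 0.04926 - j0.0002826 VA.
Step 7 — Real power: P = Re(S) = 0.04926 W.
Step 8 — Reactive power: Q = Im(S) = -0.0002826 VAR.
Step 9 — Apparent power: |S| = 0.04926 VA.
Step 10 — Power factor: PF = P/|S| = 1 (leading).

(a) P = 0.04926 W  (b) Q = -0.0002826 VAR  (c) S = 0.04926 VA  (d) PF = 1 (leading)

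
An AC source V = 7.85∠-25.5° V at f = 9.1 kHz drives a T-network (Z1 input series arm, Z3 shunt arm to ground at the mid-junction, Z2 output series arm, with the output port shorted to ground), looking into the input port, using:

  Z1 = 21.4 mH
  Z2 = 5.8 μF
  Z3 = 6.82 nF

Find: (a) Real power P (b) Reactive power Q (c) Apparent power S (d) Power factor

Step 1 — Angular frequency: ω = 2π·f = 2π·9100 = 5.718e+04 rad/s.
Step 2 — Component impedances:
  Z1: Z = jωL = j·5.718e+04·0.0214 = 0 + j1224 Ω
  Z2: Z = 1/(jωC) = -j/(ω·C) = 0 - j3.015 Ω
  Z3: Z = 1/(jωC) = -j/(ω·C) = 0 - j2564 Ω
Step 3 — With the output port shorted to ground, the output series arm Z2 runs from the junction to ground; the shunt arm Z3 also runs from the junction to ground. They appear in parallel: Z3 || Z2 = 0 - j3.012 Ω.
Step 4 — Series with input arm Z1: Z_in = Z1 + (Z3 || Z2) = 0 + j1221 Ω = 1221∠90.0° Ω.
Step 5 — Source phasor: V = 7.85∠-25.5° V = 7.085 - j3.38 V.
Step 6 — Current: I = V / Z = -0.002769 - j0.005805 A = 0.006431∠-115.5° A.
Step 7 — Complex power: S = V·I* = 0 + j0.05049 VA.
Step 8 — Real power: P = Re(S) = 0 W.
Step 9 — Reactive power: Q = Im(S) = 0.05049 VAR.
Step 10 — Apparent power: |S| = 0.05049 VA.
Step 11 — Power factor: PF = P/|S| = 0 (lagging).

(a) P = 0 W  (b) Q = 0.05049 VAR  (c) S = 0.05049 VA  (d) PF = 0 (lagging)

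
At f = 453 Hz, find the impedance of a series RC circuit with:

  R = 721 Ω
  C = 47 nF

Step 1 — Angular frequency: ω = 2π·f = 2π·453 = 2846 rad/s.
Step 2 — Component impedances:
  R: Z = R = 721 Ω
  C: Z = 1/(jωC) = -j/(ω·C) = 0 - j7475 Ω
Step 3 — Series combination: Z_total = R + C = 721 - j7475 Ω = 7510∠-84.5° Ω.

Z = 721 - j7475 Ω = 7510∠-84.5° Ω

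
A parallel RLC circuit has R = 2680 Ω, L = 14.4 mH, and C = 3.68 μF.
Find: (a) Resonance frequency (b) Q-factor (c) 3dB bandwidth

Step 1 — Resonance: ω₀ = 1/√(LC) = 1/√(0.0144·3.68e-06) = 4344 rad/s.
Step 2 — f₀ = ω₀/(2π) = 691.4 Hz.
Step 3 — Parallel Q: Q = R/(ω₀L) = 2680/(4344·0.0144) = 42.84.
Step 4 — Bandwidth: Δω = ω₀/Q = 101.4 rad/s; BW = Δω/(2π) = 16.14 Hz.

(a) f₀ = 691.4 Hz  (b) Q = 42.84  (c) BW = 16.14 Hz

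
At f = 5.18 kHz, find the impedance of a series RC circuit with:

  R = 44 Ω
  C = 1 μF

Step 1 — Angular frequency: ω = 2π·f = 2π·5180 = 3.255e+04 rad/s.
Step 2 — Component impedances:
  R: Z = R = 44 Ω
  C: Z = 1/(jωC) = -j/(ω·C) = 0 - j30.72 Ω
Step 3 — Series combination: Z_total = R + C = 44 - j30.72 Ω = 53.67∠-34.9° Ω.

Z = 44 - j30.72 Ω = 53.67∠-34.9° Ω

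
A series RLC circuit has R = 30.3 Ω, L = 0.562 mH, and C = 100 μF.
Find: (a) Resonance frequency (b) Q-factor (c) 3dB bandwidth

Step 1 — Resonance condition Im(Z)=0 gives ω₀ = 1/√(LC).
Step 2 — ω₀ = 1/√(0.000562·0.0001) = 4218 rad/s.
Step 3 — f₀ = ω₀/(2π) = 671.4 Hz.
Step 4 — Series Q: Q = ω₀L/R = 4218·0.000562/30.3 = 0.07824.
Step 5 — 3dB bandwidth: Δω = ω₀/Q = 5.391e+04 rad/s; BW = Δω/(2π) = 8581 Hz.

(a) f₀ = 671.4 Hz  (b) Q = 0.07824  (c) BW = 8581 Hz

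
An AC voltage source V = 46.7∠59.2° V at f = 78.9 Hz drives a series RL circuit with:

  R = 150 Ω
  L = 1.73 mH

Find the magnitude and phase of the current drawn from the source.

Step 1 — Angular frequency: ω = 2π·f = 2π·78.9 = 495.7 rad/s.
Step 2 — Component impedances:
  R: Z = R = 150 Ω
  L: Z = jωL = j·495.7·0.00173 = 0 + j0.8576 Ω
Step 3 — Series combination: Z_total = R + L = 150 + j0.8576 Ω = 150∠0.3° Ω.
Step 4 — Source phasor: V = 46.7∠59.2° V = 23.91 + j40.11 V.
Step 5 — Ohm's law: I = V / Z_total = (23.91 + j40.11) / (150 + j0.8576) = 0.1609 + j0.2665 A.
Step 6 — Convert to polar: |I| = 0.3113 A, ∠I = 58.9°.

I = 0.3113∠58.9° A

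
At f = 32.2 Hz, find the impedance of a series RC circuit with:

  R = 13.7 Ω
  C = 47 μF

Step 1 — Angular frequency: ω = 2π·f = 2π·32.2 = 202.3 rad/s.
Step 2 — Component impedances:
  R: Z = R = 13.7 Ω
  C: Z = 1/(jωC) = -j/(ω·C) = 0 - j105.2 Ω
Step 3 — Series combination: Z_total = R + C = 13.7 - j105.2 Ω = 106.1∠-82.6° Ω.

Z = 13.7 - j105.2 Ω = 106.1∠-82.6° Ω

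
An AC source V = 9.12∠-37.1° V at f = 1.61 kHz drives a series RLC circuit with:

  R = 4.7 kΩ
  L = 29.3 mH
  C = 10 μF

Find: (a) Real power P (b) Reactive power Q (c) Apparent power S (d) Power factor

Step 1 — Angular frequency: ω = 2π·f = 2π·1610 = 1.012e+04 rad/s.
Step 2 — Component impedances:
  R: Z = R = 4700 Ω
  L: Z = jωL = j·1.012e+04·0.0293 = 0 + j296.4 Ω
  C: Z = 1/(jωC) = -j/(ω·C) = 0 - j9.885 Ω
Step 3 — Series combination: Z_total = R + L + C = 4700 + j286.5 Ω = 4709∠3.5° Ω.
Step 4 — Source phasor: V = 9.12∠-37.1° V = 7.274 - j5.501 V.
Step 5 — Current: I = V / Z = 0.001471 - j0.00126 A = 0.001937∠-40.6° A.
Step 6 — Complex power: S = V·I* = 0.01763 + j0.001075 VA.
Step 7 — Real power: P = Re(S) = 0.01763 W.
Step 8 — Reactive power: Q = Im(S) = 0.001075 VAR.
Step 9 — Apparent power: |S| = 0.01766 VA.
Step 10 — Power factor: PF = P/|S| = 0.9981 (lagging).

(a) P = 0.01763 W  (b) Q = 0.001075 VAR  (c) S = 0.01766 VA  (d) PF = 0.9981 (lagging)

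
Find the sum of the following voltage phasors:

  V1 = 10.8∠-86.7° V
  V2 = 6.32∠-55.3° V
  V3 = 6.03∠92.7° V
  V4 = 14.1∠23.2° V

Step 1 — Convert each phasor to rectangular form:
  V1 = 10.8·(cos(-86.7°) + j·sin(-86.7°)) = 0.6217 - j10.78 V
  V2 = 6.32·(cos(-55.3°) + j·sin(-55.3°)) = 3.598 - j5.196 V
  V3 = 6.03·(cos(92.7°) + j·sin(92.7°)) = -0.2841 + j6.023 V
  V4 = 14.1·(cos(23.2°) + j·sin(23.2°)) = 12.96 + j5.555 V
Step 2 — Sum components: V_total = 16.9 - j4.4 V.
Step 3 — Convert to polar: |V_total| = 17.46 V, ∠V_total = -14.6°.

V_total = 17.46∠-14.6° V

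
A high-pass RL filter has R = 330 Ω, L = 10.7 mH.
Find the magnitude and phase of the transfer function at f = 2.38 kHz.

Step 1 — Angular frequency: ω = 2π·2380 = 1.495e+04 rad/s.
Step 2 — Transfer function: H(jω) = jωL/(R + jωL).
Step 3 — Numerator jωL = j·160; denominator R + jωL = 330 + j160.
Step 4 — H = 0.1903 + j0.3926.
Step 5 — Magnitude: |H| = 0.4363 (-7.2 dB); phase: φ = 64.1°.

|H| = 0.4363 (-7.2 dB), φ = 64.1°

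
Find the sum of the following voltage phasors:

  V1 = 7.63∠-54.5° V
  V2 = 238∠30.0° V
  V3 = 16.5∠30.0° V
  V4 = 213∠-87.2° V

Step 1 — Convert each phasor to rectangular form:
  V1 = 7.63·(cos(-54.5°) + j·sin(-54.5°)) = 4.431 - j6.212 V
  V2 = 238·(cos(30.0°) + j·sin(30.0°)) = 206.1 + j119 V
  V3 = 16.5·(cos(30.0°) + j·sin(30.0°)) = 14.29 + j8.25 V
  V4 = 213·(cos(-87.2°) + j·sin(-87.2°)) = 10.41 - j212.7 V
Step 2 — Sum components: V_total = 235.2 - j91.71 V.
Step 3 — Convert to polar: |V_total| = 252.5 V, ∠V_total = -21.3°.

V_total = 252.5∠-21.3° V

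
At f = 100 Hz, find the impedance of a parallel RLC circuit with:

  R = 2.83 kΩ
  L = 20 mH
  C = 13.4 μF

Step 1 — Angular frequency: ω = 2π·f = 2π·100 = 628.3 rad/s.
Step 2 — Component impedances:
  R: Z = R = 2830 Ω
  L: Z = jωL = j·628.3·0.02 = 0 + j12.57 Ω
  C: Z = 1/(jωC) = -j/(ω·C) = 0 - j118.8 Ω
Step 3 — Parallel combination: 1/Z_total = 1/R + 1/L + 1/C; Z_total = 0.06978 + j14.05 Ω = 14.05∠89.7° Ω.

Z = 0.06978 + j14.05 Ω = 14.05∠89.7° Ω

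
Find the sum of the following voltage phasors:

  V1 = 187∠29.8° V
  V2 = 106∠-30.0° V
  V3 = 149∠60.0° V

Step 1 — Convert each phasor to rectangular form:
  V1 = 187·(cos(29.8°) + j·sin(29.8°)) = 162.3 + j92.93 V
  V2 = 106·(cos(-30.0°) + j·sin(-30.0°)) = 91.8 - j53 V
  V3 = 149·(cos(60.0°) + j·sin(60.0°)) = 74.5 + j129 V
Step 2 — Sum components: V_total = 328.6 + j169 V.
Step 3 — Convert to polar: |V_total| = 369.5 V, ∠V_total = 27.2°.

V_total = 369.5∠27.2° V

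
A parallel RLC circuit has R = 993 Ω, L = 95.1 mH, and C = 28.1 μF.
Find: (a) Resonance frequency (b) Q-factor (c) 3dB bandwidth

Step 1 — Resonance: ω₀ = 1/√(LC) = 1/√(0.0951·2.81e-05) = 611.7 rad/s.
Step 2 — f₀ = ω₀/(2π) = 97.36 Hz.
Step 3 — Parallel Q: Q = R/(ω₀L) = 993/(611.7·0.0951) = 17.07.
Step 4 — Bandwidth: Δω = ω₀/Q = 35.84 rad/s; BW = Δω/(2π) = 5.704 Hz.

(a) f₀ = 97.36 Hz  (b) Q = 17.07  (c) BW = 5.704 Hz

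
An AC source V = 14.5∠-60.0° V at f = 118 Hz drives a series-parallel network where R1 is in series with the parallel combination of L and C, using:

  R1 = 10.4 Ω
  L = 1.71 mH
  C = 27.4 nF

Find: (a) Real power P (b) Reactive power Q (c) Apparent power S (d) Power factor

Step 1 — Angular frequency: ω = 2π·f = 2π·118 = 741.4 rad/s.
Step 2 — Component impedances:
  R1: Z = R = 10.4 Ω
  L: Z = jωL = j·741.4·0.00171 = 0 + j1.268 Ω
  C: Z = 1/(jωC) = -j/(ω·C) = 0 - j4.923e+04 Ω
Step 3 — Parallel branch: L || C = 1/(1/L + 1/C) = 0 + j1.268 Ω.
Step 4 — Series with R1: Z_total = R1 + (L || C) = 10.4 + j1.268 Ω = 10.48∠7.0° Ω.
Step 5 — Source phasor: V = 14.5∠-60.0° V = 7.25 - j12.56 V.
Step 6 — Current: I = V / Z = 0.5419 - j1.273 A = 1.384∠-67.0° A.
Step 7 — Complex power: S = V·I* = 19.92 + j2.428 VA.
Step 8 — Real power: P = Re(S) = 19.92 W.
Step 9 — Reactive power: Q = Im(S) = 2.428 VAR.
Step 10 — Apparent power: |S| = 20.07 VA.
Step 11 — Power factor: PF = P/|S| = 0.9927 (lagging).

(a) P = 19.92 W  (b) Q = 2.428 VAR  (c) S = 20.07 VA  (d) PF = 0.9927 (lagging)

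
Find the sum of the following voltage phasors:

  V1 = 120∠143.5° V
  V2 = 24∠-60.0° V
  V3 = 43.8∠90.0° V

Step 1 — Convert each phasor to rectangular form:
  V1 = 120·(cos(143.5°) + j·sin(143.5°)) = -96.46 + j71.38 V
  V2 = 24·(cos(-60.0°) + j·sin(-60.0°)) = 12 - j20.78 V
  V3 = 43.8·(cos(90.0°) + j·sin(90.0°)) = 0 + j43.8 V
Step 2 — Sum components: V_total = -84.46 + j94.39 V.
Step 3 — Convert to polar: |V_total| = 126.7 V, ∠V_total = 131.8°.

V_total = 126.7∠131.8° V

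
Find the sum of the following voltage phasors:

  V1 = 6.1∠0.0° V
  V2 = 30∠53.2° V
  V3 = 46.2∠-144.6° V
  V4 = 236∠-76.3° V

Step 1 — Convert each phasor to rectangular form:
  V1 = 6.1·(cos(0.0°) + j·sin(0.0°)) = 6.1 V
  V2 = 30·(cos(53.2°) + j·sin(53.2°)) = 17.97 + j24.02 V
  V3 = 46.2·(cos(-144.6°) + j·sin(-144.6°)) = -37.66 - j26.76 V
  V4 = 236·(cos(-76.3°) + j·sin(-76.3°)) = 55.89 - j229.3 V
Step 2 — Sum components: V_total = 42.31 - j232 V.
Step 3 — Convert to polar: |V_total| = 235.9 V, ∠V_total = -79.7°.

V_total = 235.9∠-79.7° V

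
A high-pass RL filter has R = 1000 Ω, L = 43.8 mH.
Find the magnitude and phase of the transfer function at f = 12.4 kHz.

Step 1 — Angular frequency: ω = 2π·1.24e+04 = 7.791e+04 rad/s.
Step 2 — Transfer function: H(jω) = jωL/(R + jωL).
Step 3 — Numerator jωL = j·3413; denominator R + jωL = 1000 + j3413.
Step 4 — H = 0.9209 + j0.2699.
Step 5 — Magnitude: |H| = 0.9596 (-0.4 dB); phase: φ = 16.3°.

|H| = 0.9596 (-0.4 dB), φ = 16.3°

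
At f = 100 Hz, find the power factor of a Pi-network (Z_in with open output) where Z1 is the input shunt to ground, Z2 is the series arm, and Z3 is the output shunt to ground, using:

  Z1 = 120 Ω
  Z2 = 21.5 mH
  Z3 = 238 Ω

Step 1 — Angular frequency: ω = 2π·f = 2π·100 = 628.3 rad/s.
Step 2 — Component impedances:
  Z1: Z = R = 120 Ω
  Z2: Z = jωL = j·628.3·0.0215 = 0 + j13.51 Ω
  Z3: Z = R = 238 Ω
Step 3 — With open output, the series arm Z2 and the output shunt Z3 appear in series to ground: Z2 + Z3 = 238 + j13.51 Ω.
Step 4 — Parallel with input shunt Z1: Z_in = Z1 || (Z2 + Z3) = 79.83 + j1.516 Ω = 79.85∠1.1° Ω.
Step 5 — Power factor: PF = cos(φ) = Re(Z)/|Z| = 79.834/79.848 = 0.9998.
Step 6 — Type: Im(Z) = 1.516 ⇒ lagging (phase φ = 1.1°).

PF = 0.9998 (lagging, φ = 1.1°)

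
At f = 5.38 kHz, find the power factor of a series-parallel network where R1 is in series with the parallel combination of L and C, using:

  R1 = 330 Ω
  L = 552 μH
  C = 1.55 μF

Step 1 — Angular frequency: ω = 2π·f = 2π·5380 = 3.38e+04 rad/s.
Step 2 — Component impedances:
  R1: Z = R = 330 Ω
  L: Z = jωL = j·3.38e+04·0.000552 = 0 + j18.66 Ω
  C: Z = 1/(jωC) = -j/(ω·C) = 0 - j19.09 Ω
Step 3 — Parallel branch: L || C = 1/(1/L + 1/C) = 0 + j835.9 Ω.
Step 4 — Series with R1: Z_total = R1 + (L || C) = 330 + j835.9 Ω = 898.6∠68.5° Ω.
Step 5 — Power factor: PF = cos(φ) = Re(Z)/|Z| = 330/898.6 = 0.3672.
Step 6 — Type: Im(Z) = 835.9 ⇒ lagging (phase φ = 68.5°).

PF = 0.3672 (lagging, φ = 68.5°)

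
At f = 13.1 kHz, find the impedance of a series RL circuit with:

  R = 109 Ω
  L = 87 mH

Step 1 — Angular frequency: ω = 2π·f = 2π·1.31e+04 = 8.231e+04 rad/s.
Step 2 — Component impedances:
  R: Z = R = 109 Ω
  L: Z = jωL = j·8.231e+04·0.087 = 0 + j7161 Ω
Step 3 — Series combination: Z_total = R + L = 109 + j7161 Ω = 7162∠89.1° Ω.

Z = 109 + j7161 Ω = 7162∠89.1° Ω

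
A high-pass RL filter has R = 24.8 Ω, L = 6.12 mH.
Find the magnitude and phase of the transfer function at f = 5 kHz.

Step 1 — Angular frequency: ω = 2π·5000 = 3.142e+04 rad/s.
Step 2 — Transfer function: H(jω) = jωL/(R + jωL).
Step 3 — Numerator jωL = j·192.3; denominator R + jωL = 24.8 + j192.3.
Step 4 — H = 0.9836 + j0.1269.
Step 5 — Magnitude: |H| = 0.9918 (-0.1 dB); phase: φ = 7.3°.

|H| = 0.9918 (-0.1 dB), φ = 7.3°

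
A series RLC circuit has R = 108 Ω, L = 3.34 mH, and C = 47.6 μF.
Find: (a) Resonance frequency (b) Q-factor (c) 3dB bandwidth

Step 1 — Resonance condition Im(Z)=0 gives ω₀ = 1/√(LC).
Step 2 — ω₀ = 1/√(0.00334·4.76e-05) = 2508 rad/s.
Step 3 — f₀ = ω₀/(2π) = 399.2 Hz.
Step 4 — Series Q: Q = ω₀L/R = 2508·0.00334/108 = 0.07756.
Step 5 — 3dB bandwidth: Δω = ω₀/Q = 3.234e+04 rad/s; BW = Δω/(2π) = 5146 Hz.

(a) f₀ = 399.2 Hz  (b) Q = 0.07756  (c) BW = 5146 Hz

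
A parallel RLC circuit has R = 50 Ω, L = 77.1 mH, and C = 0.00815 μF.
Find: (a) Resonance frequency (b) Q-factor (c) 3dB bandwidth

Step 1 — Resonance: ω₀ = 1/√(LC) = 1/√(0.0771·8.15e-09) = 3.989e+04 rad/s.
Step 2 — f₀ = ω₀/(2π) = 6349 Hz.
Step 3 — Parallel Q: Q = R/(ω₀L) = 50/(3.989e+04·0.0771) = 0.01626.
Step 4 — Bandwidth: Δω = ω₀/Q = 2.454e+06 rad/s; BW = Δω/(2π) = 3.906e+05 Hz.

(a) f₀ = 6349 Hz  (b) Q = 0.01626  (c) BW = 3.906e+05 Hz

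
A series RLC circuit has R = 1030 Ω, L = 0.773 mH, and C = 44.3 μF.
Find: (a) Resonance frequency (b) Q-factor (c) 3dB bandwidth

Step 1 — Resonance condition Im(Z)=0 gives ω₀ = 1/√(LC).
Step 2 — ω₀ = 1/√(0.000773·4.43e-05) = 5404 rad/s.
Step 3 — f₀ = ω₀/(2π) = 860.1 Hz.
Step 4 — Series Q: Q = ω₀L/R = 5404·0.000773/1030 = 0.004056.
Step 5 — 3dB bandwidth: Δω = ω₀/Q = 1.332e+06 rad/s; BW = Δω/(2π) = 2.121e+05 Hz.

(a) f₀ = 860.1 Hz  (b) Q = 0.004056  (c) BW = 2.121e+05 Hz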